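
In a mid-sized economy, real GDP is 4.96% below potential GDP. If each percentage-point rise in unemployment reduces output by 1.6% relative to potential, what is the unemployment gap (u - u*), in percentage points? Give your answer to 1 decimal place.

3.1 percentage points

Okun's law: output gap = -β × (u - u*), so u - u* = -(output gap)/β.
u - u* = -(-4.96)/1.6 = 3.1 percentage points.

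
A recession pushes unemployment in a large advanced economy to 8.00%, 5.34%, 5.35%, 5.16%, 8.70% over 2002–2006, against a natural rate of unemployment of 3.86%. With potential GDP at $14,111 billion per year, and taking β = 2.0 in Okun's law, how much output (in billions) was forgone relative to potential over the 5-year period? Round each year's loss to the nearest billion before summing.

$3,740 billion

Year 2002: gap = -2.0 × (8 - 3.86) = -8.28%, loss ≈ 14111 × 8.28/100 ≈ 1168.
Year 2003: gap = -2.0 × (5.34 - 3.86) = -2.96%, loss ≈ 14111 × 2.96/100 ≈ 418.
Year 2004: gap = -2.0 × (5.35 - 3.86) = -2.98%, loss ≈ 14111 × 2.98/100 ≈ 421.
Year 2005: gap = -2.0 × (5.16 - 3.86) = -2.6%, loss ≈ 14111 × 2.6/100 ≈ 367.
Year 2006: gap = -2.0 × (8.7 - 3.86) = -9.68%, loss ≈ 14111 × 9.68/100 ≈ 1366.
Total lost output = 1168 + 418 + 421 + 367 + 1366 = 3740 billion.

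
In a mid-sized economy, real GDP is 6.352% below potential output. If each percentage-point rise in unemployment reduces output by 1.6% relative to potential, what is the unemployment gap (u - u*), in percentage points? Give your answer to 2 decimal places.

3.97 percentage points

Okun's law: output gap = -β × (u - u*), so u - u* = -(output gap)/β.
u - u* = -(-6.352)/1.6 = 3.97 percentage points.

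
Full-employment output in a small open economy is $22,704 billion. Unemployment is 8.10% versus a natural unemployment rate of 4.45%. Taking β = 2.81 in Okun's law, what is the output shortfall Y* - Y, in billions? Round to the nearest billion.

Output gap = -2.81 × (8.1 - 4.45) = -2.81 × 3.65 = -10.2565%.
Actual GDP ≈ 22704 × 0.897435 ≈ 20375 billion, so the shortfall is 22704 - 20375 = 2329 billion.

$2,329 billion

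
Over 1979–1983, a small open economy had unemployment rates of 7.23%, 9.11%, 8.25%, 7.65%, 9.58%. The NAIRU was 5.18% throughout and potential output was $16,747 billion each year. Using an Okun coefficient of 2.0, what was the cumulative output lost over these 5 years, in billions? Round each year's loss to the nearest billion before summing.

$5,332 billion

Year 1979: gap = -2.0 × (7.23 - 5.18) = -4.1%, loss ≈ 16747 × 4.1/100 ≈ 687.
Year 1980: gap = -2.0 × (9.11 - 5.18) = -7.86%, loss ≈ 16747 × 7.86/100 ≈ 1316.
Year 1981: gap = -2.0 × (8.25 - 5.18) = -6.14%, loss ≈ 16747 × 6.14/100 ≈ 1028.
Year 1982: gap = -2.0 × (7.65 - 5.18) = -4.94%, loss ≈ 16747 × 4.94/100 ≈ 827.
Year 1983: gap = -2.0 × (9.58 - 5.18) = -8.8%, loss ≈ 16747 × 8.8/100 ≈ 1474.
Total lost output = 687 + 1316 + 1028 + 827 + 1474 = 5332 billion.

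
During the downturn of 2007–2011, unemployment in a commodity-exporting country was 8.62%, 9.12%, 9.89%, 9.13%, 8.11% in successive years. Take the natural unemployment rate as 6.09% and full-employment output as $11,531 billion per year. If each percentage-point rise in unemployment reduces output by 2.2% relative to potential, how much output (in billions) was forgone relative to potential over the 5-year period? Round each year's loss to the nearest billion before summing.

$3,658 billion

Year 2007: gap = -2.2 × (8.62 - 6.09) = -5.566%, loss ≈ 11531 × 5.566/100 ≈ 642.
Year 2008: gap = -2.2 × (9.12 - 6.09) = -6.666%, loss ≈ 11531 × 6.666/100 ≈ 769.
Year 2009: gap = -2.2 × (9.89 - 6.09) = -8.36%, loss ≈ 11531 × 8.36/100 ≈ 964.
Year 2010: gap = -2.2 × (9.13 - 6.09) = -6.688%, loss ≈ 11531 × 6.688/100 ≈ 771.
Year 2011: gap = -2.2 × (8.11 - 6.09) = -4.444%, loss ≈ 11531 × 4.444/100 ≈ 512.
Total lost output = 642 + 769 + 964 + 771 + 512 = 3658 billion.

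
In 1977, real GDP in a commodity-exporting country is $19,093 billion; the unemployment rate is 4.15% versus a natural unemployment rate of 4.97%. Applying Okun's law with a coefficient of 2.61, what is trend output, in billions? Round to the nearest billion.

Unemployment gap = 4.15 - 4.97 = -0.82 points, so output gap = -2.61 × (-0.82) = 2.1402%.
Since Y = Y* × (1 + gap/100), Y* = 19093/1.021402 ≈ 18693 billion.

$18,693 billion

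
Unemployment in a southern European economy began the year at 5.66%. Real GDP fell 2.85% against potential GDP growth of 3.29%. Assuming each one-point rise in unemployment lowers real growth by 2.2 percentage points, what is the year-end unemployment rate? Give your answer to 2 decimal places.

8.45%

Growth-rate Okun's law: g_Y = g_Y* - β × Δu, so Δu = (g_Y* - g_Y)/β.
Δu = (3.29 + 2.85)/2.2 = 6.14/2.2 = 2.79 percentage points.
Year-end unemployment = 5.66 + 2.79 = 8.45%.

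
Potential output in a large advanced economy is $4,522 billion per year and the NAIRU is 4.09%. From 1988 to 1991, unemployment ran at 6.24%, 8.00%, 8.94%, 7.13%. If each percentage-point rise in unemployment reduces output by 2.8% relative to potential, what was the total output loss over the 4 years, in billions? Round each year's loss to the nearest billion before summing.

Year 1988: gap = -2.8 × (6.24 - 4.09) = -6.02%, loss ≈ 4522 × 6.02/100 ≈ 272.
Year 1989: gap = -2.8 × (8 - 4.09) = -10.948%, loss ≈ 4522 × 10.948/100 ≈ 495.
Year 1990: gap = -2.8 × (8.94 - 4.09) = -13.58%, loss ≈ 4522 × 13.58/100 ≈ 614.
Year 1991: gap = -2.8 × (7.13 - 4.09) = -8.512%, loss ≈ 4522 × 8.512/100 ≈ 385.
Total lost output = 272 + 495 + 614 + 385 = 1766 billion.

$1,766 billion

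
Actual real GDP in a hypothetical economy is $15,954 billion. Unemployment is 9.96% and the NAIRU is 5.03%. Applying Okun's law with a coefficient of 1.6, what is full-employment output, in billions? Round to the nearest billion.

Unemployment gap = 9.96 - 5.03 = 4.93 points, so output gap = -1.6 × 4.93 = -7.888%.
Since Y = Y* × (1 + gap/100), Y* = 15954/0.92112 ≈ 17320 billion.

$17,320 billion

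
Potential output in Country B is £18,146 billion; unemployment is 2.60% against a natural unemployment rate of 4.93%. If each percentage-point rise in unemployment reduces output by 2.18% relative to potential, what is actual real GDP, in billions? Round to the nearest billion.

Unemployment gap = 2.6 - 4.93 = -2.33 points, so the output gap is -2.18 × (-2.33) = 5.0794%.
Actual GDP = 18146 × (1 + 5.0794/100) = 18146 × 1.050794 ≈ 19068 billion.

£19,068 billion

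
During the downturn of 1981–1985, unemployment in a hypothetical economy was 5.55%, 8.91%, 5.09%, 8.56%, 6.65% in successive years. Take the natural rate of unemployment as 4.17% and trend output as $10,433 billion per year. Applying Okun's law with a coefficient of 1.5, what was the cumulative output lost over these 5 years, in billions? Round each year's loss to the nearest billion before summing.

Year 1981: gap = -1.5 × (5.55 - 4.17) = -2.07%, loss ≈ 10433 × 2.07/100 ≈ 216.
Year 1982: gap = -1.5 × (8.91 - 4.17) = -7.11%, loss ≈ 10433 × 7.11/100 ≈ 742.
Year 1983: gap = -1.5 × (5.09 - 4.17) = -1.38%, loss ≈ 10433 × 1.38/100 ≈ 144.
Year 1984: gap = -1.5 × (8.56 - 4.17) = -6.585%, loss ≈ 10433 × 6.585/100 ≈ 687.
Year 1985: gap = -1.5 × (6.65 - 4.17) = -3.72%, loss ≈ 10433 × 3.72/100 ≈ 388.
Total lost output = 216 + 742 + 144 + 687 + 388 = 2177 billion.

$2,177 billion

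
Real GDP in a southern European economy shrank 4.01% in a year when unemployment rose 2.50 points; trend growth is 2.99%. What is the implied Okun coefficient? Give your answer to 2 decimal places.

β ≈ 2.80

Growth form: g_Y = g_Y* - β × Δu, so β = (g_Y* - g_Y)/Δu.
β = (2.99 + 4.01)/2.50 = 7/2.50 = 2.80.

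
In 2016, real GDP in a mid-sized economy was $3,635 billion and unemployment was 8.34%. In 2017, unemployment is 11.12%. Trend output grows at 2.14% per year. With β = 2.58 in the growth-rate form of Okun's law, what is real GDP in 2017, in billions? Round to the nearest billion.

Δu = 11.12 - 8.34 = 2.78 points.
Okun's law (growth form): g_Y = g_Y* - β × Δu = 2.14 - 2.58 × (2.78) = 2.14 - 7.1724 = -5.0324%.
Real GDP in the next year = 3635 × (1 - 5.0324/100) = 3635 × 0.949676 ≈ 3452 billion.

$3,452 billion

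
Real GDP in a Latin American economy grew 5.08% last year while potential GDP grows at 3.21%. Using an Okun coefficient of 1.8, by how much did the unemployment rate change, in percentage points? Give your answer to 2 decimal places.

-1.04 percentage points

Growth-rate Okun's law: g_Y = g_Y* - β × Δu, so Δu = (g_Y* - g_Y)/β.
Δu = (3.21 - 5.08)/1.8 = -1.87/1.8 = -1.04 percentage points.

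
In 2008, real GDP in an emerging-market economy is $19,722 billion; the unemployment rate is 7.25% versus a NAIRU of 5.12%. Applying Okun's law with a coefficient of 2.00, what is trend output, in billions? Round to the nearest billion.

Unemployment gap = 7.25 - 5.12 = 2.13 points, so output gap = -2 × 2.13 = -4.26%.
Since Y = Y* × (1 + gap/100), Y* = 19722/0.9574 ≈ 20600 billion.

$20,600 billion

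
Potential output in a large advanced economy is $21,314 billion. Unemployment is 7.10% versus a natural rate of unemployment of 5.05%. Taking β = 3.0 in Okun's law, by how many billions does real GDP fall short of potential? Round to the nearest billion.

Output gap = -3.0 × (7.1 - 5.05) = -3 × 2.05 = -6.15%.
Actual GDP ≈ 21314 × 0.9385 ≈ 20003 billion, so the shortfall is 21314 - 20003 = 1311 billion.

$1,311 billion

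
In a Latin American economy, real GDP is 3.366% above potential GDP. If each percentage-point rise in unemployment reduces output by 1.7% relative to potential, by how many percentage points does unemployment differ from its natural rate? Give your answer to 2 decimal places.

Okun's law: output gap = -β × (u - u*), so u - u* = -(output gap)/β.
u - u* = -(3.366)/1.7 = -1.98 percentage points.

-1.98 percentage points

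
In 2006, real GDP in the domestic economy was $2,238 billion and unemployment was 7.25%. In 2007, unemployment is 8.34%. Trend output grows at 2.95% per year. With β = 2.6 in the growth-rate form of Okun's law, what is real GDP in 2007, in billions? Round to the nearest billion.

$2,241 billion

Δu = 8.34 - 7.25 = 1.09 points.
Okun's law (growth form): g_Y = g_Y* - β × Δu = 2.95 - 2.6 × (1.09) = 2.95 - 2.834 = 0.116%.
Real GDP in the next year = 2238 × (1 + 0.116/100) = 2238 × 1.00116 ≈ 2241 billion.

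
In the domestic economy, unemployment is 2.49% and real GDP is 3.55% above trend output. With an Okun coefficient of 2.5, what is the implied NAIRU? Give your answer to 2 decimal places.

From Okun's law, u - u* = -(output gap)/β = -(3.55)/2.5 = -1.42 points.
So u* = 2.49 + 1.42 = 3.91%.

3.91%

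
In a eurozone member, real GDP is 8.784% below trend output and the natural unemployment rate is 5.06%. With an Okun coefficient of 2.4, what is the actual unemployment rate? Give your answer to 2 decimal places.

8.72%

From Okun's law, u - u* = -(output gap)/β = -(-8.784)/2.4 = 3.66 points.
So u = 5.06 + 3.66 = 8.72%.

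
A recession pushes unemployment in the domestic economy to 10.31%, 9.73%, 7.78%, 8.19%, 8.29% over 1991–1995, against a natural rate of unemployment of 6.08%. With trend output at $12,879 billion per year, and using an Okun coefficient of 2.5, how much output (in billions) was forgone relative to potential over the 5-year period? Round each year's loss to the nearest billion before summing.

$4,475 billion

Year 1991: gap = -2.5 × (10.31 - 6.08) = -10.575%, loss ≈ 12879 × 10.575/100 ≈ 1362.
Year 1992: gap = -2.5 × (9.73 - 6.08) = -9.125%, loss ≈ 12879 × 9.125/100 ≈ 1175.
Year 1993: gap = -2.5 × (7.78 - 6.08) = -4.25%, loss ≈ 12879 × 4.25/100 ≈ 547.
Year 1994: gap = -2.5 × (8.19 - 6.08) = -5.275%, loss ≈ 12879 × 5.275/100 ≈ 679.
Year 1995: gap = -2.5 × (8.29 - 6.08) = -5.525%, loss ≈ 12879 × 5.525/100 ≈ 712.
Total lost output = 1362 + 1175 + 547 + 679 + 712 = 4475 billion.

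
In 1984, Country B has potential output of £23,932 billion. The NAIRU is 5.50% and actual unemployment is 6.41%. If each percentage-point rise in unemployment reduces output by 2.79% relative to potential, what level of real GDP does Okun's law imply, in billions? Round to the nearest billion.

£23,324 billion

Unemployment gap = 6.41 - 5.5 = 0.91 points, so the output gap is -2.79 × 0.91 = -2.5389%.
Actual GDP = 23932 × (1 - 2.5389/100) = 23932 × 0.974611 ≈ 23324 billion.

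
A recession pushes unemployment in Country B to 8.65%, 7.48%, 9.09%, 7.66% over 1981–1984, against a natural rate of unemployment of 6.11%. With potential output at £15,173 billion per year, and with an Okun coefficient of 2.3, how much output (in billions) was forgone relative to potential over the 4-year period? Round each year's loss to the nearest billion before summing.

£2,945 billion

Year 1981: gap = -2.3 × (8.65 - 6.11) = -5.842%, loss ≈ 15173 × 5.842/100 ≈ 886.
Year 1982: gap = -2.3 × (7.48 - 6.11) = -3.151%, loss ≈ 15173 × 3.151/100 ≈ 478.
Year 1983: gap = -2.3 × (9.09 - 6.11) = -6.854%, loss ≈ 15173 × 6.854/100 ≈ 1040.
Year 1984: gap = -2.3 × (7.66 - 6.11) = -3.565%, loss ≈ 15173 × 3.565/100 ≈ 541.
Total lost output = 886 + 478 + 1040 + 541 = 2945 billion.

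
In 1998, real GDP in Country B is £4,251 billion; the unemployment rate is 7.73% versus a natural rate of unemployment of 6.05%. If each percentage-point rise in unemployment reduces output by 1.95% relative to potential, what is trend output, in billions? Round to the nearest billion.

Unemployment gap = 7.73 - 6.05 = 1.68 points, so output gap = -1.95 × 1.68 = -3.276%.
Since Y = Y* × (1 + gap/100), Y* = 4251/0.96724 ≈ 4395 billion.

£4,395 billion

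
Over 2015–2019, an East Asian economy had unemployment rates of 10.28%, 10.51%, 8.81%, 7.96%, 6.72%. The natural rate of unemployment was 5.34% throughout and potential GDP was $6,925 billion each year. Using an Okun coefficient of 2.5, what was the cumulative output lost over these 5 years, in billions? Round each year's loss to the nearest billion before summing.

$3,044 billion

Year 2015: gap = -2.5 × (10.28 - 5.34) = -12.35%, loss ≈ 6925 × 12.35/100 ≈ 855.
Year 2016: gap = -2.5 × (10.51 - 5.34) = -12.925%, loss ≈ 6925 × 12.925/100 ≈ 895.
Year 2017: gap = -2.5 × (8.81 - 5.34) = -8.675%, loss ≈ 6925 × 8.675/100 ≈ 601.
Year 2018: gap = -2.5 × (7.96 - 5.34) = -6.55%, loss ≈ 6925 × 6.55/100 ≈ 454.
Year 2019: gap = -2.5 × (6.72 - 5.34) = -3.45%, loss ≈ 6925 × 3.45/100 ≈ 239.
Total lost output = 855 + 895 + 601 + 454 + 239 = 3044 billion.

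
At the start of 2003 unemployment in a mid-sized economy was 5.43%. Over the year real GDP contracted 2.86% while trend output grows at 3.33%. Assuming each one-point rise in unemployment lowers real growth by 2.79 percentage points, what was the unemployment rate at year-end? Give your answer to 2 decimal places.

7.65%

Growth-rate Okun's law: g_Y = g_Y* - β × Δu, so Δu = (g_Y* - g_Y)/β.
Δu = (3.33 + 2.86)/2.79 = 6.19/2.79 = 2.22 percentage points.
Year-end unemployment = 5.43 + 2.22 = 7.65%.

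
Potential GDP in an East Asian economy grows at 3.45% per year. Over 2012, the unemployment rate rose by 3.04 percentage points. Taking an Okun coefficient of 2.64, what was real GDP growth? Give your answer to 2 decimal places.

-4.58%

Growth-rate Okun's law: g_Y = g_Y* - β × Δu.
g_Y = 3.45 - 2.64 × (3.04) = 3.45 - 8.0256 = -4.5756%, i.e. -4.58% to 2 d.p.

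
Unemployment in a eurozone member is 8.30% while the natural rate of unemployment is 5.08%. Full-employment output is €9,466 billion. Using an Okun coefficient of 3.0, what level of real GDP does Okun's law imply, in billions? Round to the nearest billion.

€8,552 billion

Unemployment gap = 8.3 - 5.08 = 3.22 points, so the output gap is -3 × 3.22 = -9.66%.
Actual GDP = 9466 × (1 - 9.66/100) = 9466 × 0.9034 ≈ 8552 billion.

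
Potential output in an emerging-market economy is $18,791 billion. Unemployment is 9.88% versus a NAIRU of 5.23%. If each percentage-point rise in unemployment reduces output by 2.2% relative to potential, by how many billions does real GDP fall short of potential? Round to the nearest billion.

$1,922 billion

Output gap = -2.2 × (9.88 - 5.23) = -2.2 × 4.65 = -10.23%.
Actual GDP ≈ 18791 × 0.8977 ≈ 16869 billion, so the shortfall is 18791 - 16869 = 1922 billion.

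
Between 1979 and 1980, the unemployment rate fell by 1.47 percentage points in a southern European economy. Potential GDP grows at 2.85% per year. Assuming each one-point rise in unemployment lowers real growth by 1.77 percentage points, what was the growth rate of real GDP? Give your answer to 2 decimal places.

Growth-rate Okun's law: g_Y = g_Y* - β × Δu.
g_Y = 2.85 - 1.77 × (-1.47) = 2.85 + 2.6019 = 5.4519%, i.e. 5.45% to 2 d.p.

5.45%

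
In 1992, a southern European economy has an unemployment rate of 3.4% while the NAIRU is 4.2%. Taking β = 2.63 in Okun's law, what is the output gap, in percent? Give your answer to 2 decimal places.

2.10%

The unemployment gap is 3.4 - 4.2 = -0.8 percentage points.
Okun's law gives an output gap of -2.63 × (-0.8) = 2.104%, i.e. 2.10% above potential.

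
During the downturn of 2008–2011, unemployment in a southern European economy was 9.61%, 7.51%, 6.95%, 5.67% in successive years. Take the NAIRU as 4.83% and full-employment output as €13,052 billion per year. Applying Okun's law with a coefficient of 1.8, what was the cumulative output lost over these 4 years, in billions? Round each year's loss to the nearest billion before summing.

€2,448 billion

Year 2008: gap = -1.8 × (9.61 - 4.83) = -8.604%, loss ≈ 13052 × 8.604/100 ≈ 1123.
Year 2009: gap = -1.8 × (7.51 - 4.83) = -4.824%, loss ≈ 13052 × 4.824/100 ≈ 630.
Year 2010: gap = -1.8 × (6.95 - 4.83) = -3.816%, loss ≈ 13052 × 3.816/100 ≈ 498.
Year 2011: gap = -1.8 × (5.67 - 4.83) = -1.512%, loss ≈ 13052 × 1.512/100 ≈ 197.
Total lost output = 1123 + 630 + 498 + 197 = 2448 billion.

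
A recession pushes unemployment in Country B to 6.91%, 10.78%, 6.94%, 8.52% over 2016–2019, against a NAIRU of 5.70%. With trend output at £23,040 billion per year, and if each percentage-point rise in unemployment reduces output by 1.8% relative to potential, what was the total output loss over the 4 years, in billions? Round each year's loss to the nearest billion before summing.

£4,293 billion

Year 2016: gap = -1.8 × (6.91 - 5.7) = -2.178%, loss ≈ 23040 × 2.178/100 ≈ 502.
Year 2017: gap = -1.8 × (10.78 - 5.7) = -9.144%, loss ≈ 23040 × 9.144/100 ≈ 2107.
Year 2018: gap = -1.8 × (6.94 - 5.7) = -2.232%, loss ≈ 23040 × 2.232/100 ≈ 514.
Year 2019: gap = -1.8 × (8.52 - 5.7) = -5.076%, loss ≈ 23040 × 5.076/100 ≈ 1170.
Total lost output = 502 + 2107 + 514 + 1170 = 4293 billion.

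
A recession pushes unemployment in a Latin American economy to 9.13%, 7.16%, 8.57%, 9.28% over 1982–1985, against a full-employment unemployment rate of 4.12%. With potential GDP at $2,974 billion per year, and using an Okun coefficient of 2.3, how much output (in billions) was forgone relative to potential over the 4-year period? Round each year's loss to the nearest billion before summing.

Year 1982: gap = -2.3 × (9.13 - 4.12) = -11.523%, loss ≈ 2974 × 11.523/100 ≈ 343.
Year 1983: gap = -2.3 × (7.16 - 4.12) = -6.992%, loss ≈ 2974 × 6.992/100 ≈ 208.
Year 1984: gap = -2.3 × (8.57 - 4.12) = -10.235%, loss ≈ 2974 × 10.235/100 ≈ 304.
Year 1985: gap = -2.3 × (9.28 - 4.12) = -11.868%, loss ≈ 2974 × 11.868/100 ≈ 353.
Total lost output = 343 + 208 + 304 + 353 = 1208 billion.

$1,208 billion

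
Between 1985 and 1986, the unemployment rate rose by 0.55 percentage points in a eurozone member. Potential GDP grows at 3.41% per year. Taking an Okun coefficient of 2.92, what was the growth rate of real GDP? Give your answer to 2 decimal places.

1.80%

Growth-rate Okun's law: g_Y = g_Y* - β × Δu.
g_Y = 3.41 - 2.92 × (0.55) = 3.41 - 1.606 = 1.804%, i.e. 1.80% to 2 d.p.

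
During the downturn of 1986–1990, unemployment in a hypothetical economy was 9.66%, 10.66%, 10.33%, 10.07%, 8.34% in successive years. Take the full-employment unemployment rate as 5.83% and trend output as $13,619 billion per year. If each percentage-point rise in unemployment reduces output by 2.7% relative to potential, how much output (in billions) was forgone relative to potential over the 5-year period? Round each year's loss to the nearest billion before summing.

$7,321 billion

Year 1986: gap = -2.7 × (9.66 - 5.83) = -10.341%, loss ≈ 13619 × 10.341/100 ≈ 1408.
Year 1987: gap = -2.7 × (10.66 - 5.83) = -13.041%, loss ≈ 13619 × 13.041/100 ≈ 1776.
Year 1988: gap = -2.7 × (10.33 - 5.83) = -12.15%, loss ≈ 13619 × 12.15/100 ≈ 1655.
Year 1989: gap = -2.7 × (10.07 - 5.83) = -11.448%, loss ≈ 13619 × 11.448/100 ≈ 1559.
Year 1990: gap = -2.7 × (8.34 - 5.83) = -6.777%, loss ≈ 13619 × 6.777/100 ≈ 923.
Total lost output = 1408 + 1776 + 1655 + 1559 + 923 = 7321 billion.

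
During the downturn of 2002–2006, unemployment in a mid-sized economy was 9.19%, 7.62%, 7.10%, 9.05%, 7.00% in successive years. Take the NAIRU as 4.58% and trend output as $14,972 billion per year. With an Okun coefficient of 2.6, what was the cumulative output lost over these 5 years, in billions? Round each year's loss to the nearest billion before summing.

$6,641 billion

Year 2002: gap = -2.6 × (9.19 - 4.58) = -11.986%, loss ≈ 14972 × 11.986/100 ≈ 1795.
Year 2003: gap = -2.6 × (7.62 - 4.58) = -7.904%, loss ≈ 14972 × 7.904/100 ≈ 1183.
Year 2004: gap = -2.6 × (7.1 - 4.58) = -6.552%, loss ≈ 14972 × 6.552/100 ≈ 981.
Year 2005: gap = -2.6 × (9.05 - 4.58) = -11.622%, loss ≈ 14972 × 11.622/100 ≈ 1740.
Year 2006: gap = -2.6 × (7 - 4.58) = -6.292%, loss ≈ 14972 × 6.292/100 ≈ 942.
Total lost output = 1795 + 1183 + 981 + 1740 + 942 = 6641 billion.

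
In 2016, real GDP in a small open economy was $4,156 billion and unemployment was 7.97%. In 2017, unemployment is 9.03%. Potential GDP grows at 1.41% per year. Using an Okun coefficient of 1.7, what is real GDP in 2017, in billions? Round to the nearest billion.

$4,140 billion

Δu = 9.03 - 7.97 = 1.06 points.
Okun's law (growth form): g_Y = g_Y* - β × Δu = 1.41 - 1.7 × (1.06) = 1.41 - 1.802 = -0.392%.
Real GDP in the next year = 4156 × (1 - 0.392/100) = 4156 × 0.99608 ≈ 4140 billion.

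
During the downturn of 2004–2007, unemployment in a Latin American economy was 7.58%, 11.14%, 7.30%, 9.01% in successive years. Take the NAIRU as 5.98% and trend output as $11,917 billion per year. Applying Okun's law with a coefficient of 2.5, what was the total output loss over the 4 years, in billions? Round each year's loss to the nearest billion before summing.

$3,310 billion

Year 2004: gap = -2.5 × (7.58 - 5.98) = -4%, loss ≈ 11917 × 4/100 ≈ 477.
Year 2005: gap = -2.5 × (11.14 - 5.98) = -12.9%, loss ≈ 11917 × 12.9/100 ≈ 1537.
Year 2006: gap = -2.5 × (7.3 - 5.98) = -3.3%, loss ≈ 11917 × 3.3/100 ≈ 393.
Year 2007: gap = -2.5 × (9.01 - 5.98) = -7.575%, loss ≈ 11917 × 7.575/100 ≈ 903.
Total lost output = 477 + 1537 + 393 + 903 = 3310 billion.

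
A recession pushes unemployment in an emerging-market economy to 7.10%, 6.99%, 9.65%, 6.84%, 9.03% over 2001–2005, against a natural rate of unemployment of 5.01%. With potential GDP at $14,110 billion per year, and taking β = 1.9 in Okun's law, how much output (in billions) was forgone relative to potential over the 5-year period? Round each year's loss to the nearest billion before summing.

$3,904 billion

Year 2001: gap = -1.9 × (7.1 - 5.01) = -3.971%, loss ≈ 14110 × 3.971/100 ≈ 560.
Year 2002: gap = -1.9 × (6.99 - 5.01) = -3.762%, loss ≈ 14110 × 3.762/100 ≈ 531.
Year 2003: gap = -1.9 × (9.65 - 5.01) = -8.816%, loss ≈ 14110 × 8.816/100 ≈ 1244.
Year 2004: gap = -1.9 × (6.84 - 5.01) = -3.477%, loss ≈ 14110 × 3.477/100 ≈ 491.
Year 2005: gap = -1.9 × (9.03 - 5.01) = -7.638%, loss ≈ 14110 × 7.638/100 ≈ 1078.
Total lost output = 560 + 531 + 1244 + 491 + 1078 = 3904 billion.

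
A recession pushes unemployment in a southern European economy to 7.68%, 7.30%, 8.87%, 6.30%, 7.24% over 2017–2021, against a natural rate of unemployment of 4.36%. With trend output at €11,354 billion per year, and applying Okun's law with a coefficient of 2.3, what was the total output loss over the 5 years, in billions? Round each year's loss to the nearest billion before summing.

Year 2017: gap = -2.3 × (7.68 - 4.36) = -7.636%, loss ≈ 11354 × 7.636/100 ≈ 867.
Year 2018: gap = -2.3 × (7.3 - 4.36) = -6.762%, loss ≈ 11354 × 6.762/100 ≈ 768.
Year 2019: gap = -2.3 × (8.87 - 4.36) = -10.373%, loss ≈ 11354 × 10.373/100 ≈ 1178.
Year 2020: gap = -2.3 × (6.3 - 4.36) = -4.462%, loss ≈ 11354 × 4.462/100 ≈ 507.
Year 2021: gap = -2.3 × (7.24 - 4.36) = -6.624%, loss ≈ 11354 × 6.624/100 ≈ 752.
Total lost output = 867 + 768 + 1178 + 507 + 752 = 4072 billion.

€4,072 billion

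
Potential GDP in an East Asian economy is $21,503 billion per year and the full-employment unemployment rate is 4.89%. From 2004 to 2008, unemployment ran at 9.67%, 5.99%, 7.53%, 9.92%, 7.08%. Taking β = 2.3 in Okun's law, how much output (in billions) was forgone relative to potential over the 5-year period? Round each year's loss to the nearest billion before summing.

$7,785 billion

Year 2004: gap = -2.3 × (9.67 - 4.89) = -10.994%, loss ≈ 21503 × 10.994/100 ≈ 2364.
Year 2005: gap = -2.3 × (5.99 - 4.89) = -2.53%, loss ≈ 21503 × 2.53/100 ≈ 544.
Year 2006: gap = -2.3 × (7.53 - 4.89) = -6.072%, loss ≈ 21503 × 6.072/100 ≈ 1306.
Year 2007: gap = -2.3 × (9.92 - 4.89) = -11.569%, loss ≈ 21503 × 11.569/100 ≈ 2488.
Year 2008: gap = -2.3 × (7.08 - 4.89) = -5.037%, loss ≈ 21503 × 5.037/100 ≈ 1083.
Total lost output = 2364 + 544 + 1306 + 2488 + 1083 = 7785 billion.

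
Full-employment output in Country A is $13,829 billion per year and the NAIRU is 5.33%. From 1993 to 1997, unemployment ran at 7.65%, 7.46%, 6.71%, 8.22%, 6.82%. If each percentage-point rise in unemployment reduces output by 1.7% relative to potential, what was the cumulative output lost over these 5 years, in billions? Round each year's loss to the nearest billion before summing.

$2,399 billion

Year 1993: gap = -1.7 × (7.65 - 5.33) = -3.944%, loss ≈ 13829 × 3.944/100 ≈ 545.
Year 1994: gap = -1.7 × (7.46 - 5.33) = -3.621%, loss ≈ 13829 × 3.621/100 ≈ 501.
Year 1995: gap = -1.7 × (6.71 - 5.33) = -2.346%, loss ≈ 13829 × 2.346/100 ≈ 324.
Year 1996: gap = -1.7 × (8.22 - 5.33) = -4.913%, loss ≈ 13829 × 4.913/100 ≈ 679.
Year 1997: gap = -1.7 × (6.82 - 5.33) = -2.533%, loss ≈ 13829 × 2.533/100 ≈ 350.
Total lost output = 545 + 501 + 324 + 679 + 350 = 2399 billion.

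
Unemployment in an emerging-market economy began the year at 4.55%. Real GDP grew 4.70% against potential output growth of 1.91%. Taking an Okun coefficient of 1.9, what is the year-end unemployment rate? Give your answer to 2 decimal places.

Growth-rate Okun's law: g_Y = g_Y* - β × Δu, so Δu = (g_Y* - g_Y)/β.
Δu = (1.91 - 4.7)/1.9 = -2.79/1.9 = -1.47 percentage points.
Year-end unemployment = 4.55 - 1.47 = 3.08%.

3.08%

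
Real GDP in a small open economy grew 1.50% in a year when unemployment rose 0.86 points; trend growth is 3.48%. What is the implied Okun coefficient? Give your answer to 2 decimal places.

β ≈ 2.30

Growth form: g_Y = g_Y* - β × Δu, so β = (g_Y* - g_Y)/Δu.
β = (3.48 - 1.5)/0.86 = 1.98/0.86 = 2.30.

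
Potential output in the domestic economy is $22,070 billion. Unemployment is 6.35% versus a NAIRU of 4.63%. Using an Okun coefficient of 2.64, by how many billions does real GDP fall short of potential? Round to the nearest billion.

Output gap = -2.64 × (6.35 - 4.63) = -2.64 × 1.72 = -4.5408%.
Actual GDP ≈ 22070 × 0.954592 ≈ 21068 billion, so the shortfall is 22070 - 21068 = 1002 billion.

$1,002 billion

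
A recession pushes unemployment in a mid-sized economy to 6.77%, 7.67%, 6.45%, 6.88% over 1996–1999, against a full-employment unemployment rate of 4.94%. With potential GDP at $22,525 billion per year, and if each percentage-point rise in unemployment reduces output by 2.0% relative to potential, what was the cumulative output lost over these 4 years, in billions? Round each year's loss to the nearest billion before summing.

$3,608 billion

Year 1996: gap = -2.0 × (6.77 - 4.94) = -3.66%, loss ≈ 22525 × 3.66/100 ≈ 824.
Year 1997: gap = -2.0 × (7.67 - 4.94) = -5.46%, loss ≈ 22525 × 5.46/100 ≈ 1230.
Year 1998: gap = -2.0 × (6.45 - 4.94) = -3.02%, loss ≈ 22525 × 3.02/100 ≈ 680.
Year 1999: gap = -2.0 × (6.88 - 4.94) = -3.88%, loss ≈ 22525 × 3.88/100 ≈ 874.
Total lost output = 824 + 1230 + 680 + 874 = 3608 billion.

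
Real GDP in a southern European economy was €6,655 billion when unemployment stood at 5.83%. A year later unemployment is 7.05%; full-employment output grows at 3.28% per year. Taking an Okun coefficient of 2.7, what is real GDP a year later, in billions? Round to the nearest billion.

Δu = 7.05 - 5.83 = 1.22 points.
Okun's law (growth form): g_Y = g_Y* - β × Δu = 3.28 - 2.7 × (1.22) = 3.28 - 3.294 = -0.014%.
Real GDP in the next year = 6655 × (1 - 0.014/100) = 6655 × 0.99986 ≈ 6654 billion.

€6,654 billion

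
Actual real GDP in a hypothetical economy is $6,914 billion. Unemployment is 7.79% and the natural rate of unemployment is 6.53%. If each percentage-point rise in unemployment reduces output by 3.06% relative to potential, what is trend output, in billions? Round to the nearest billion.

Unemployment gap = 7.79 - 6.53 = 1.26 points, so output gap = -3.06 × 1.26 = -3.8556%.
Since Y = Y* × (1 + gap/100), Y* = 6914/0.961444 ≈ 7191 billion.

$7,191 billion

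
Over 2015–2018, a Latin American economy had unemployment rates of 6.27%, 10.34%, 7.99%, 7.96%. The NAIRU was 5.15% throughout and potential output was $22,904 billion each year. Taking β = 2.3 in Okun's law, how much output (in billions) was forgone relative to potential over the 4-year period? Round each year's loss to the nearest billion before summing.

$6,300 billion

Year 2015: gap = -2.3 × (6.27 - 5.15) = -2.576%, loss ≈ 22904 × 2.576/100 ≈ 590.
Year 2016: gap = -2.3 × (10.34 - 5.15) = -11.937%, loss ≈ 22904 × 11.937/100 ≈ 2734.
Year 2017: gap = -2.3 × (7.99 - 5.15) = -6.532%, loss ≈ 22904 × 6.532/100 ≈ 1496.
Year 2018: gap = -2.3 × (7.96 - 5.15) = -6.463%, loss ≈ 22904 × 6.463/100 ≈ 1480.
Total lost output = 590 + 2734 + 1496 + 1480 = 6300 billion.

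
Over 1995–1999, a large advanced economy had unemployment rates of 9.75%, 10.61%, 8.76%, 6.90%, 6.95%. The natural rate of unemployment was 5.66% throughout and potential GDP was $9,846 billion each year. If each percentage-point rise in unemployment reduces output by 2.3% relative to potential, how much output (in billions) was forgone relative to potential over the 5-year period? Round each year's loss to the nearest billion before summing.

$3,322 billion

Year 1995: gap = -2.3 × (9.75 - 5.66) = -9.407%, loss ≈ 9846 × 9.407/100 ≈ 926.
Year 1996: gap = -2.3 × (10.61 - 5.66) = -11.385%, loss ≈ 9846 × 11.385/100 ≈ 1121.
Year 1997: gap = -2.3 × (8.76 - 5.66) = -7.13%, loss ≈ 9846 × 7.13/100 ≈ 702.
Year 1998: gap = -2.3 × (6.9 - 5.66) = -2.852%, loss ≈ 9846 × 2.852/100 ≈ 281.
Year 1999: gap = -2.3 × (6.95 - 5.66) = -2.967%, loss ≈ 9846 × 2.967/100 ≈ 292.
Total lost output = 926 + 1121 + 702 + 281 + 292 = 3322 billion.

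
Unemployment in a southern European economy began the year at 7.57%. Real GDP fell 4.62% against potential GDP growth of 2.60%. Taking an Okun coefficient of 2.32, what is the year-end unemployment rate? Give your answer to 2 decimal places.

10.68%

Growth-rate Okun's law: g_Y = g_Y* - β × Δu, so Δu = (g_Y* - g_Y)/β.
Δu = (2.6 + 4.62)/2.32 = 7.22/2.32 = 3.11 percentage points.
Year-end unemployment = 7.57 + 3.11 = 10.68%.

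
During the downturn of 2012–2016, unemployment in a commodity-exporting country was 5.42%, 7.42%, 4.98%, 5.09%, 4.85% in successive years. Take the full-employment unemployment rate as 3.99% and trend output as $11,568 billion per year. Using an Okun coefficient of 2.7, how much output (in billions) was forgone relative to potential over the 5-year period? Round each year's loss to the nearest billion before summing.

Year 2012: gap = -2.7 × (5.42 - 3.99) = -3.861%, loss ≈ 11568 × 3.861/100 ≈ 447.
Year 2013: gap = -2.7 × (7.42 - 3.99) = -9.261%, loss ≈ 11568 × 9.261/100 ≈ 1071.
Year 2014: gap = -2.7 × (4.98 - 3.99) = -2.673%, loss ≈ 11568 × 2.673/100 ≈ 309.
Year 2015: gap = -2.7 × (5.09 - 3.99) = -2.97%, loss ≈ 11568 × 2.97/100 ≈ 344.
Year 2016: gap = -2.7 × (4.85 - 3.99) = -2.322%, loss ≈ 11568 × 2.322/100 ≈ 269.
Total lost output = 447 + 1071 + 309 + 344 + 269 = 2440 billion.

$2,440 billion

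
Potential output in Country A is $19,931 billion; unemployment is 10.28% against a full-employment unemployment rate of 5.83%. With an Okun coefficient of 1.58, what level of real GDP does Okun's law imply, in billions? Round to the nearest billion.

Unemployment gap = 10.28 - 5.83 = 4.45 points, so the output gap is -1.58 × 4.45 = -7.031%.
Actual GDP = 19931 × (1 - 7.031/100) = 19931 × 0.92969 ≈ 18530 billion.

$18,530 billion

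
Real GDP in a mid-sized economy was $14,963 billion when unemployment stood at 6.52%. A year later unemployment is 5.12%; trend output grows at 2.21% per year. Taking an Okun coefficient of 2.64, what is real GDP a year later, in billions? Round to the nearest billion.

$15,847 billion

Δu = 5.12 - 6.52 = -1.4 points.
Okun's law (growth form): g_Y = g_Y* - β × Δu = 2.21 - 2.64 × (-1.40) = 2.21 + 3.696 = 5.906%.
Real GDP in the next year = 14963 × (1 + 5.906/100) = 14963 × 1.05906 ≈ 15847 billion.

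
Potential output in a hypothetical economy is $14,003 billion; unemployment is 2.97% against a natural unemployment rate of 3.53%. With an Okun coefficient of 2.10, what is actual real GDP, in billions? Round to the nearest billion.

$14,168 billion

Unemployment gap = 2.97 - 3.53 = -0.56 points, so the output gap is -2.1 × (-0.56) = 1.176%.
Actual GDP = 14003 × (1 + 1.176/100) = 14003 × 1.01176 ≈ 14168 billion.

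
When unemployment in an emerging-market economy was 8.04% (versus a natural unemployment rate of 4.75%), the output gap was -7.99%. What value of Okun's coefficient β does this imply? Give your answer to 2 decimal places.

β ≈ 2.43

Okun's law: output gap = -β × (u - u*).
-7.99 = -β × (8.04 - 4.75) = -β × 3.29, so β = 7.99/3.29 = 2.43.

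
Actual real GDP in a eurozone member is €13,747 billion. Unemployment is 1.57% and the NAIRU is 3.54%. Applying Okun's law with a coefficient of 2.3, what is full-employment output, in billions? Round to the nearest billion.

Unemployment gap = 1.57 - 3.54 = -1.97 points, so output gap = -2.3 × (-1.97) = 4.531%.
Since Y = Y* × (1 + gap/100), Y* = 13747/1.04531 ≈ 13151 billion.

€13,151 billion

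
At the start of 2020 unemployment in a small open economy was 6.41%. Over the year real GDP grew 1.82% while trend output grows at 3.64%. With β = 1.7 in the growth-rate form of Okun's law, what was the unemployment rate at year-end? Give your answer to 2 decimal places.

7.48%

Growth-rate Okun's law: g_Y = g_Y* - β × Δu, so Δu = (g_Y* - g_Y)/β.
Δu = (3.64 - 1.82)/1.7 = 1.82/1.7 = 1.07 percentage points.
Year-end unemployment = 6.41 + 1.07 = 7.48%.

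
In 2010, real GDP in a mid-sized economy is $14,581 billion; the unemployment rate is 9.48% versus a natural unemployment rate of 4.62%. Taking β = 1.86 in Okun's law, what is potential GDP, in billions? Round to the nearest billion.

Unemployment gap = 9.48 - 4.62 = 4.86 points, so output gap = -1.86 × 4.86 = -9.0396%.
Since Y = Y* × (1 + gap/100), Y* = 14581/0.909604 ≈ 16030 billion.

$16,030 billion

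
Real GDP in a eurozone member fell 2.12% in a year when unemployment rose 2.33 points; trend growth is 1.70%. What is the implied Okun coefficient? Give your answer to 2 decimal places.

Growth form: g_Y = g_Y* - β × Δu, so β = (g_Y* - g_Y)/Δu.
β = (1.7 + 2.12)/2.33 = 3.82/2.33 = 1.64.

β ≈ 1.64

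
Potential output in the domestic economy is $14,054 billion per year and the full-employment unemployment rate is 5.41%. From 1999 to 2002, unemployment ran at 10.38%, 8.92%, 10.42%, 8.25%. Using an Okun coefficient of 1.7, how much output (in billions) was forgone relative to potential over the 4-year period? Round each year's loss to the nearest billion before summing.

$3,902 billion

Year 1999: gap = -1.7 × (10.38 - 5.41) = -8.449%, loss ≈ 14054 × 8.449/100 ≈ 1187.
Year 2000: gap = -1.7 × (8.92 - 5.41) = -5.967%, loss ≈ 14054 × 5.967/100 ≈ 839.
Year 2001: gap = -1.7 × (10.42 - 5.41) = -8.517%, loss ≈ 14054 × 8.517/100 ≈ 1197.
Year 2002: gap = -1.7 × (8.25 - 5.41) = -4.828%, loss ≈ 14054 × 4.828/100 ≈ 679.
Total lost output = 1187 + 839 + 1197 + 679 = 3902 billion.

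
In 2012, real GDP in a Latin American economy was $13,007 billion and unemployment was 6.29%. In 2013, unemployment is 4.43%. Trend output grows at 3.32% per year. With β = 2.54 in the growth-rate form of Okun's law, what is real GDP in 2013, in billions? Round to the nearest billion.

Δu = 4.43 - 6.29 = -1.86 points.
Okun's law (growth form): g_Y = g_Y* - β × Δu = 3.32 - 2.54 × (-1.86) = 3.32 + 4.7244 = 8.0444%.
Real GDP in the next year = 13007 × (1 + 8.0444/100) = 13007 × 1.080444 ≈ 14053 billion.

$14,053 billion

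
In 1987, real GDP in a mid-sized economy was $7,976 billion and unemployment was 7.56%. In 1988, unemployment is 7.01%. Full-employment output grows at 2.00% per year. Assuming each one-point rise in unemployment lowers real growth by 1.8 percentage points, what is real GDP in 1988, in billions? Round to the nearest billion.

Δu = 7.01 - 7.56 = -0.55 points.
Okun's law (growth form): g_Y = g_Y* - β × Δu = 2.00 - 1.8 × (-0.55) = 2 + 0.99 = 2.99%.
Real GDP in the next year = 7976 × (1 + 2.99/100) = 7976 × 1.0299 ≈ 8214 billion.

$8,214 billion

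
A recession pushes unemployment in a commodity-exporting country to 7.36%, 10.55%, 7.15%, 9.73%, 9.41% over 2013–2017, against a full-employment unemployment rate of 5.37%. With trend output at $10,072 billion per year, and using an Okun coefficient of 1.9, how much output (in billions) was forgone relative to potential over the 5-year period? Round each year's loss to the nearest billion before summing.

$3,320 billion

Year 2013: gap = -1.9 × (7.36 - 5.37) = -3.781%, loss ≈ 10072 × 3.781/100 ≈ 381.
Year 2014: gap = -1.9 × (10.55 - 5.37) = -9.842%, loss ≈ 10072 × 9.842/100 ≈ 991.
Year 2015: gap = -1.9 × (7.15 - 5.37) = -3.382%, loss ≈ 10072 × 3.382/100 ≈ 341.
Year 2016: gap = -1.9 × (9.73 - 5.37) = -8.284%, loss ≈ 10072 × 8.284/100 ≈ 834.
Year 2017: gap = -1.9 × (9.41 - 5.37) = -7.676%, loss ≈ 10072 × 7.676/100 ≈ 773.
Total lost output = 381 + 991 + 341 + 834 + 773 = 3320 billion.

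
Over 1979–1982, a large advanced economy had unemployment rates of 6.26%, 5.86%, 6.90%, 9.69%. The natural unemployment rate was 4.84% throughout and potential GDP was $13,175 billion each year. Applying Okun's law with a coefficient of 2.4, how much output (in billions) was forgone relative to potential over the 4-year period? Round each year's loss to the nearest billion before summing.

$2,957 billion

Year 1979: gap = -2.4 × (6.26 - 4.84) = -3.408%, loss ≈ 13175 × 3.408/100 ≈ 449.
Year 1980: gap = -2.4 × (5.86 - 4.84) = -2.448%, loss ≈ 13175 × 2.448/100 ≈ 323.
Year 1981: gap = -2.4 × (6.9 - 4.84) = -4.944%, loss ≈ 13175 × 4.944/100 ≈ 651.
Year 1982: gap = -2.4 × (9.69 - 4.84) = -11.64%, loss ≈ 13175 × 11.64/100 ≈ 1534.
Total lost output = 449 + 323 + 651 + 1534 = 2957 billion.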